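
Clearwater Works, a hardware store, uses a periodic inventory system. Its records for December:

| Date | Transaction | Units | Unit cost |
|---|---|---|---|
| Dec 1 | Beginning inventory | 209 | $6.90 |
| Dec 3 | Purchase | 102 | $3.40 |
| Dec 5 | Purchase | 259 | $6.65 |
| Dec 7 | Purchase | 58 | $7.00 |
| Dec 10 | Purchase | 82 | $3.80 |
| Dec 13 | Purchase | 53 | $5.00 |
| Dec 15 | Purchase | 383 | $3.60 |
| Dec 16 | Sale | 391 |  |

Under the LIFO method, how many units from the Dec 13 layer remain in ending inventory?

45

Dec 16, 391 sold [LIFO — newest first]: 383 @ $3.60 + 8 @ $5.00 = $1,418.80
Ending inventory: 209 @ $6.90 + 102 @ $3.40 + 259 @ $6.65 + 58 @ $7.00 + 82 @ $3.80 + 45 @ $5.00 = $4,453.85
Check: goods available $5,872.65 = COGS $1,418.80 + ending $4,453.85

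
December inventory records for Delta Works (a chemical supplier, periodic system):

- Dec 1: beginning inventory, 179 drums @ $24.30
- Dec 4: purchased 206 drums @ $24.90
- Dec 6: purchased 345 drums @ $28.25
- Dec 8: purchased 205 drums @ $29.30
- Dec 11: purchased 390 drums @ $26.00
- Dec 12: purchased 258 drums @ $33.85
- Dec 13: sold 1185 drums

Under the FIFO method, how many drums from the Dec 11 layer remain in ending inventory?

Dec 13, 1185 sold [FIFO — oldest first]: 179 @ $24.30 + 206 @ $24.90 + 345 @ $28.25 + 205 @ $29.30 + 250 @ $26.00 = $31,731.85
Ending inventory: 140 @ $26.00 + 258 @ $33.85 = $12,373.30

140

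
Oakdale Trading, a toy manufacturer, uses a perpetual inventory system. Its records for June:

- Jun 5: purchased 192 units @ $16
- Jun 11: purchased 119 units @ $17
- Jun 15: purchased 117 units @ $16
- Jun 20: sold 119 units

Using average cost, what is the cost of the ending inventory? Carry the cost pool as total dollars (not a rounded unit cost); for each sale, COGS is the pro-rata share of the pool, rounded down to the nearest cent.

After Jun 5: 192 on hand, pool $3,072.00 (≈ $16.0000 each)
After Jun 11: 311 on hand, pool $5,095.00 (≈ $16.3826 each)
After Jun 15: 428 on hand, pool $6,967.00 (≈ $16.2780 each)
Jun 20, sell 119: 119/428 × $6,967.00 → $1,937.08
Ending inventory (cost pool remaining) = $5,029.92

Ending inventory = $5,029.92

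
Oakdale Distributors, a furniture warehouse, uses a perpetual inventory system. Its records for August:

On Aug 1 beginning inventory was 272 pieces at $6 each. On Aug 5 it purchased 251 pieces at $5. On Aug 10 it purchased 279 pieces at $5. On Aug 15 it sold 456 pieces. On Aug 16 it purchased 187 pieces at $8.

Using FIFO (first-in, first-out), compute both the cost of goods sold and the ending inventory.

Aug 15, 456 sold [FIFO — oldest first]: 272 @ $6 + 184 @ $5 = $2,552
Ending inventory: 67 @ $5 + 279 @ $5 + 187 @ $8 = $3,226

COGS = $2,552; ending inventory = $3,226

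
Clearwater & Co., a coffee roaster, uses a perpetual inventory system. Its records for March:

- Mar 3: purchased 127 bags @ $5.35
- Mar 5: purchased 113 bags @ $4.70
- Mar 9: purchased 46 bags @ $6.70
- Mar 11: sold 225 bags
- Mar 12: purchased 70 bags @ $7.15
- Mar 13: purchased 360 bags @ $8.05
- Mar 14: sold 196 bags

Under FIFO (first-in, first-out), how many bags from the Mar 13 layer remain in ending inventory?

Mar 11, 225 sold [FIFO — oldest first]: 127 @ $5.35 + 98 @ $4.70 = $1,140.05
Mar 14, 196 sold [FIFO — oldest first]: 15 @ $4.70 + 46 @ $6.70 + 70 @ $7.15 + 65 @ $8.05 = $1,402.45
Total COGS = $1,140.05 + $1,402.45 = $2,542.50
Ending inventory: 295 @ $8.05 = $2,374.75
Check: goods available $4,917.25 = COGS $2,542.50 + ending $2,374.75

295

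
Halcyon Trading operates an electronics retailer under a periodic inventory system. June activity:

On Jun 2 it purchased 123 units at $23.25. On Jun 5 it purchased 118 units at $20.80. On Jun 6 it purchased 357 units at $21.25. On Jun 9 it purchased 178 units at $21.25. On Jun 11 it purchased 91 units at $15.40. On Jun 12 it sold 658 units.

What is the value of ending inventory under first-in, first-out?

Jun 12, 658 sold [FIFO — oldest first]: 123 @ $23.25 + 118 @ $20.80 + 357 @ $21.25 + 60 @ $21.25 = $14,175.40
Ending inventory: 118 @ $21.25 + 91 @ $15.40 = $3,908.90

Ending inventory = $3,908.90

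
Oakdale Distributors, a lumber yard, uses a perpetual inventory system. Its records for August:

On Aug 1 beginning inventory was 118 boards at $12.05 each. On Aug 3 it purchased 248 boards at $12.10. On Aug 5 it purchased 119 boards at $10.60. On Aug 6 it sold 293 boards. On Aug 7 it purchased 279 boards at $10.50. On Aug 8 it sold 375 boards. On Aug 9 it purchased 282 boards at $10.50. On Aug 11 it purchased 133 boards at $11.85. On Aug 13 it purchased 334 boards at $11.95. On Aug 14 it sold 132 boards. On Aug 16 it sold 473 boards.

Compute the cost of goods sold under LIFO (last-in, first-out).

Aug 6, 293 sold [LIFO — newest first]: 119 @ $10.60 + 174 @ $12.10 = $3,366.80
Aug 8, 375 sold [LIFO — newest first]: 279 @ $10.50 + 74 @ $12.10 + 22 @ $12.05 = $4,090.00
Aug 14, 132 sold [LIFO — newest first]: 132 @ $11.95 = $1,577.40
Aug 16, 473 sold [LIFO — newest first]: 202 @ $11.95 + 133 @ $11.85 + 138 @ $10.50 = $5,438.95
Total COGS = $3,366.80 + $4,090.00 + $1,577.40 + $5,438.95 = $14,473.15
Ending inventory: 96 @ $12.05 + 144 @ $10.50 = $2,668.80

COGS = $14,473.15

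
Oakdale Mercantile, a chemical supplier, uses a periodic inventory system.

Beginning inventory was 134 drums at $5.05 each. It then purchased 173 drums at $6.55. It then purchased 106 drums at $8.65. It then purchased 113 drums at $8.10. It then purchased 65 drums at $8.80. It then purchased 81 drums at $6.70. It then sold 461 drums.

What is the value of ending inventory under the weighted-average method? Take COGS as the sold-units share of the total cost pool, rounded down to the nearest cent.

Ending inventory = $1,493.57

Sale 1, sell 461: 461/672 × $4,756.75 → $3,263.18
Ending inventory (cost pool remaining) = $1,493.57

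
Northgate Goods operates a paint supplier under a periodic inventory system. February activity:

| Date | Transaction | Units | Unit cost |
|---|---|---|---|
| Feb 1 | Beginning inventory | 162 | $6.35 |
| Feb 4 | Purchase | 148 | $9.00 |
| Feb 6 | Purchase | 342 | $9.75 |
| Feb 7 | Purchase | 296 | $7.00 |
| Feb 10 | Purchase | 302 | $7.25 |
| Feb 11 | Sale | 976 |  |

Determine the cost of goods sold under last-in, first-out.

Feb 11, 976 sold [LIFO — newest first]: 302 @ $7.25 + 296 @ $7.00 + 342 @ $9.75 + 36 @ $9.00 = $7,920.00
Ending inventory: 162 @ $6.35 + 112 @ $9.00 = $2,036.70
Check: goods available $9,956.70 = COGS $7,920.00 + ending $2,036.70

COGS = $7,920.00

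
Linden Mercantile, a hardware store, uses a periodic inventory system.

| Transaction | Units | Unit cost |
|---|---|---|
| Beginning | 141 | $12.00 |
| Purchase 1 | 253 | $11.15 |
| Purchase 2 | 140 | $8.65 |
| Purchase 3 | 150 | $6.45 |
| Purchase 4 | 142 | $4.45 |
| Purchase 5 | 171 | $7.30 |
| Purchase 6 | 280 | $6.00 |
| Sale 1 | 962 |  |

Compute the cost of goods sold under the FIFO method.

Sale 1 (962) [FIFO — oldest first]: 141 @ $12.00 + 253 @ $11.15 + 140 @ $8.65 + 150 @ $6.45 + 142 @ $4.45 + 136 @ $7.30 = $8,316.15
Ending inventory: 35 @ $7.30 + 280 @ $6.00 = $1,935.50
Check: goods available $10,251.65 = COGS $8,316.15 + ending $1,935.50

COGS = $8,316.15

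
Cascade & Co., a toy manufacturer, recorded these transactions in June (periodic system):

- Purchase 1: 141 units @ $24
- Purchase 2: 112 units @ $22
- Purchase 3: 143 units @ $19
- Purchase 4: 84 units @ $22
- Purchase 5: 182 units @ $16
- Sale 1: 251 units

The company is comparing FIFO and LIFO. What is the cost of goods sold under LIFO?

FIFO COGS: 141 @ $24 + 110 @ $22 = $5,804
LIFO COGS: 182 @ $16 + 69 @ $22 = $4,430

COGS = $4,430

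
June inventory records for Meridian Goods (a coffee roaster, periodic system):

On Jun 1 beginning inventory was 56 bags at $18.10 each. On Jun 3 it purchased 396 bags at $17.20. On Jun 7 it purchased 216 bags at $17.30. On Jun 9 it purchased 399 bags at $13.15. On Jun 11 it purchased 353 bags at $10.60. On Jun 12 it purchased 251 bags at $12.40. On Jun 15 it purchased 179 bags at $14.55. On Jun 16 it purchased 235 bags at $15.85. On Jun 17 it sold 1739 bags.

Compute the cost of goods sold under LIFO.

COGS = $23,990.25

Jun 17, 1739 sold [LIFO — newest first]: 235 @ $15.85 + 179 @ $14.55 + 251 @ $12.40 + 353 @ $10.60 + 399 @ $13.15 + 216 @ $17.30 + 106 @ $17.20 = $23,990.25
Ending inventory: 56 @ $18.10 + 290 @ $17.20 = $6,001.60
Check: goods available $29,991.85 = COGS $23,990.25 + ending $6,001.60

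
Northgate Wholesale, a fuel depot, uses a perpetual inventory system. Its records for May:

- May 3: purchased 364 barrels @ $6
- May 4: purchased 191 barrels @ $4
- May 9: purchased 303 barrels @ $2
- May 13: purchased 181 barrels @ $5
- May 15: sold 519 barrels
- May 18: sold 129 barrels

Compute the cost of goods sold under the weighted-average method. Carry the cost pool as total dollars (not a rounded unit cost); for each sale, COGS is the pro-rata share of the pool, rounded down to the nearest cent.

After May 3: 364 on hand, pool $2,184.00 (≈ $6.0000 each)
After May 4: 555 on hand, pool $2,948.00 (≈ $5.3117 each)
After May 9: 858 on hand, pool $3,554.00 (≈ $4.1422 each)
After May 13: 1039 on hand, pool $4,459.00 (≈ $4.2916 each)
May 15, sell 519: 519/1039 × $4,459.00 → $2,227.35
May 18, sell 129: 129/520 × $2,231.65 → $553.62
Total COGS = $2,227.35 + $553.62 = $2,780.97
Ending inventory (cost pool remaining) = $1,678.03

COGS = $2,780.97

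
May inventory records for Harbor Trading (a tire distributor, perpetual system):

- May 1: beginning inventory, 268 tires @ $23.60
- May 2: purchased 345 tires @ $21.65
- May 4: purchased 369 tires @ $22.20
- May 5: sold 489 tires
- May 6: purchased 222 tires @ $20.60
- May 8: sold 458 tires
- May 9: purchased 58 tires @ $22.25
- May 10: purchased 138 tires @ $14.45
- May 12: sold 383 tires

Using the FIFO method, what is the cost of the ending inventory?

May 5, 489 sold [FIFO — oldest first]: 268 @ $23.60 + 221 @ $21.65 = $11,109.45
May 8, 458 sold [FIFO — oldest first]: 124 @ $21.65 + 334 @ $22.20 = $10,099.40
May 12, 383 sold [FIFO — oldest first]: 35 @ $22.20 + 222 @ $20.60 + 58 @ $22.25 + 68 @ $14.45 = $7,623.30
Total COGS = $11,109.45 + $10,099.40 + $7,623.30 = $28,832.15
Ending inventory: 70 @ $14.45 = $1,011.50

Ending inventory = $1,011.50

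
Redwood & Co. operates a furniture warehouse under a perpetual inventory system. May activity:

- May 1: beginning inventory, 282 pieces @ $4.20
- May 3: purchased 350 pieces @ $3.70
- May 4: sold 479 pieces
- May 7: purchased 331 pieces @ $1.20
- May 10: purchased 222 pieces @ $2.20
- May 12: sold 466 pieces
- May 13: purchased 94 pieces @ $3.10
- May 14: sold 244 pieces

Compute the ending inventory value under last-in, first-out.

May 4, 479 sold [LIFO — newest first]: 350 @ $3.70 + 129 @ $4.20 = $1,836.80
May 12, 466 sold [LIFO — newest first]: 222 @ $2.20 + 244 @ $1.20 = $781.20
May 14, 244 sold [LIFO — newest first]: 94 @ $3.10 + 87 @ $1.20 + 63 @ $4.20 = $660.40
Total COGS = $1,836.80 + $781.20 + $660.40 = $3,278.40
Ending inventory: 90 @ $4.20 = $378.00
Check: goods available $3,656.40 = COGS $3,278.40 + ending $378.00

Ending inventory = $378.00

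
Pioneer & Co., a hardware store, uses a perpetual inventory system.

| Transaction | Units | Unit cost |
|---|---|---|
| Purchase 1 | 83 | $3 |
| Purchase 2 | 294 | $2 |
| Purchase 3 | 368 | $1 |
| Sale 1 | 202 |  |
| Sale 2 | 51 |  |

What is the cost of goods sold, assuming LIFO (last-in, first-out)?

COGS = $253

Sale 1 (202) [LIFO — newest first]: 202 @ $1 = $202
Sale 2 (51) [LIFO — newest first]: 51 @ $1 = $51
Total COGS = $202 + $51 = $253
Ending inventory: 83 @ $3 + 294 @ $2 + 115 @ $1 = $952
Check: goods available $1,205 = COGS $253 + ending $952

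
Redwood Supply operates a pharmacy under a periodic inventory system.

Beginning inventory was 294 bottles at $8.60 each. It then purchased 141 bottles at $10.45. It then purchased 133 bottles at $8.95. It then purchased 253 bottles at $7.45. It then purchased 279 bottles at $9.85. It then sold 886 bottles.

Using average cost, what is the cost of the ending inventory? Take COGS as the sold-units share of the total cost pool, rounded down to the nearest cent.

Ending inventory = $1,911.45

Sale 1, sell 886: 886/1100 × $9,825.20 → $7,913.75
Ending inventory (cost pool remaining) = $1,911.45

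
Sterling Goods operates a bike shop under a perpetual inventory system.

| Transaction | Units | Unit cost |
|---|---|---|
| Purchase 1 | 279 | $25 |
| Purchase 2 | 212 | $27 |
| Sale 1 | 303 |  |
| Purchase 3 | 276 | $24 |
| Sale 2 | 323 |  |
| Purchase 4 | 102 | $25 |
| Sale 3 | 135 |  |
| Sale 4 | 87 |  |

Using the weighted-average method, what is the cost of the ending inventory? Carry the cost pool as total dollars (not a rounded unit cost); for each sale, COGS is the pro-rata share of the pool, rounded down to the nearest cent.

After Purchase 1: 279 on hand, pool $6,975.00 (≈ $25.0000 each)
After Purchase 2: 491 on hand, pool $12,699.00 (≈ $25.8635 each)
Sale 1, sell 303: 303/491 × $12,699.00 → $7,836.65
After Purchase 3: 464 on hand, pool $11,486.35 (≈ $24.7551 each)
Sale 2, sell 323: 323/464 × $11,486.35 → $7,995.88
After Purchase 4: 243 on hand, pool $6,040.47 (≈ $24.8579 each)
Sale 3, sell 135: 135/243 × $6,040.47 → $3,355.81
Sale 4, sell 87: 87/108 × $2,684.66 → $2,162.64
Total COGS = $7,836.65 + $7,995.88 + $3,355.81 + $2,162.64 = $21,350.98
Ending inventory (cost pool remaining) = $522.02
Check: goods available $21,873.00 = COGS $21,350.98 + ending $522.02

Ending inventory = $522.02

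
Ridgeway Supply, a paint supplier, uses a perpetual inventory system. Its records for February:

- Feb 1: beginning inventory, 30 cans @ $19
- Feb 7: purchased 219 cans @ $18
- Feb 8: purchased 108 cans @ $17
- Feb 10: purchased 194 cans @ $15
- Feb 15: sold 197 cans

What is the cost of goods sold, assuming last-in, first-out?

Feb 15, 197 sold [LIFO — newest first]: 194 @ $15 + 3 @ $17 = $2,961
Ending inventory: 30 @ $19 + 219 @ $18 + 105 @ $17 = $6,297

COGS = $2,961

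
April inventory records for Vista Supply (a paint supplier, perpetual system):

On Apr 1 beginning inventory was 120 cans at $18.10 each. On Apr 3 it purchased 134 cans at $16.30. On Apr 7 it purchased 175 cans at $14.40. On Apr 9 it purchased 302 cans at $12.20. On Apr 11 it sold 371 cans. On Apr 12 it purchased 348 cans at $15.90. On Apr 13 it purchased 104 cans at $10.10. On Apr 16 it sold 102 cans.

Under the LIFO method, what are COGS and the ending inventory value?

Apr 11, 371 sold [LIFO — newest first]: 302 @ $12.20 + 69 @ $14.40 = $4,678.00
Apr 16, 102 sold [LIFO — newest first]: 102 @ $10.10 = $1,030.20
Total COGS = $4,678.00 + $1,030.20 = $5,708.20
Ending inventory: 120 @ $18.10 + 134 @ $16.30 + 106 @ $14.40 + 348 @ $15.90 + 2 @ $10.10 = $11,436.00
Check: goods available $17,144.20 = COGS $5,708.20 + ending $11,436.00

COGS = $5,708.20; ending inventory = $11,436.00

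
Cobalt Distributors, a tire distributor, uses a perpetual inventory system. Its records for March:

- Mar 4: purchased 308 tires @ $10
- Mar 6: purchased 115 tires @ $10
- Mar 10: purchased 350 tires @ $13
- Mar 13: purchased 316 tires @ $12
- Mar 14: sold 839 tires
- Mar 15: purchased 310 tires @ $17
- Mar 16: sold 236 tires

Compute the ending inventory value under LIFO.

Mar 14, 839 sold [LIFO — newest first]: 316 @ $12 + 350 @ $13 + 115 @ $10 + 58 @ $10 = $10,072
Mar 16, 236 sold [LIFO — newest first]: 236 @ $17 = $4,012
Total COGS = $10,072 + $4,012 = $14,084
Ending inventory: 250 @ $10 + 74 @ $17 = $3,758

Ending inventory = $3,758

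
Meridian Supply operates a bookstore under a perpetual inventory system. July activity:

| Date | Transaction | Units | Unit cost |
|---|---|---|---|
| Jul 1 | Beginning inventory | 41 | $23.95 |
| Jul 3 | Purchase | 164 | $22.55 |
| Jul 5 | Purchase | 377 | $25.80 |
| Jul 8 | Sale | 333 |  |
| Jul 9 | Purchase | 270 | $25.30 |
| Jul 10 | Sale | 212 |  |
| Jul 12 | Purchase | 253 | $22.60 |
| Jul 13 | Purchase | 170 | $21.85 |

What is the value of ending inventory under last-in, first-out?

Jul 8, 333 sold [LIFO — newest first]: 333 @ $25.80 = $8,591.40
Jul 10, 212 sold [LIFO — newest first]: 212 @ $25.30 = $5,363.60
Total COGS = $8,591.40 + $5,363.60 = $13,955.00
Ending inventory: 41 @ $23.95 + 164 @ $22.55 + 44 @ $25.80 + 58 @ $25.30 + 253 @ $22.60 + 170 @ $21.85 = $16,715.05
Check: goods available $30,670.05 = COGS $13,955.00 + ending $16,715.05

Ending inventory = $16,715.05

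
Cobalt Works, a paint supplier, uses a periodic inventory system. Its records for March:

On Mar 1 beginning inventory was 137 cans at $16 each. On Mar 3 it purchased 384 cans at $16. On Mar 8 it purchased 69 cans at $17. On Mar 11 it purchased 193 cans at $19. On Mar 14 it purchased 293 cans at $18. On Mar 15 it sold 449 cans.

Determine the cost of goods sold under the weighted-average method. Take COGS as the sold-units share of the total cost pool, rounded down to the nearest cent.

Mar 15, sell 449: 449/1076 × $18,450.00 → $7,698.93
Ending inventory (cost pool remaining) = $10,751.07
Check: goods available $18,450.00 = COGS $7,698.93 + ending $10,751.07

COGS = $7,698.93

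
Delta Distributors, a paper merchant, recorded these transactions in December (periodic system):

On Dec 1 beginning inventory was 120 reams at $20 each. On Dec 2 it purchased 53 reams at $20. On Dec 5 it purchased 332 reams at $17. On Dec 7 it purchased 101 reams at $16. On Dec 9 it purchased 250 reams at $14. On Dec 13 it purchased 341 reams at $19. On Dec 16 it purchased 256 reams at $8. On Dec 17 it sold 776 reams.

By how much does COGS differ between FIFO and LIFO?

FIFO COGS: 120 @ $20 + 53 @ $20 + 332 @ $17 + 101 @ $16 + 170 @ $14 = $13,100
LIFO COGS: 256 @ $8 + 341 @ $19 + 179 @ $14 = $11,033
Difference = |$13,100 − $11,033| = $2,067

$2,067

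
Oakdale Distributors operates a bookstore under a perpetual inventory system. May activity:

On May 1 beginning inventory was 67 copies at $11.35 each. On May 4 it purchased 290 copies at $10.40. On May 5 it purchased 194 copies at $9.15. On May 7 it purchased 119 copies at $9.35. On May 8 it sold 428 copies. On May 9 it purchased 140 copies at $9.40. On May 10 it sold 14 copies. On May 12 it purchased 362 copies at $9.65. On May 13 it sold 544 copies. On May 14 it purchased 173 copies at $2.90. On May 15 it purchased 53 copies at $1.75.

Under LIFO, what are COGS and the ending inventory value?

COGS = $9,475.45; ending inventory = $2,592.50

May 8, 428 sold [LIFO — newest first]: 119 @ $9.35 + 194 @ $9.15 + 115 @ $10.40 = $4,083.75
May 10, 14 sold [LIFO — newest first]: 14 @ $9.40 = $131.60
May 13, 544 sold [LIFO — newest first]: 362 @ $9.65 + 126 @ $9.40 + 56 @ $10.40 = $5,260.10
Total COGS = $4,083.75 + $131.60 + $5,260.10 = $9,475.45
Ending inventory: 67 @ $11.35 + 119 @ $10.40 + 173 @ $2.90 + 53 @ $1.75 = $2,592.50
Check: goods available $12,067.95 = COGS $9,475.45 + ending $2,592.50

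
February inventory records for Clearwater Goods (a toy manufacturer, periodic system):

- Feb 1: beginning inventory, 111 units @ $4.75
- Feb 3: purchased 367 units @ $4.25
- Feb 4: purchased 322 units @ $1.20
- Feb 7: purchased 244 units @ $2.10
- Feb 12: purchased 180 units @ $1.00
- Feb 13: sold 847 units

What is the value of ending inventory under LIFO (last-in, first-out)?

Feb 13, 847 sold [LIFO — newest first]: 180 @ $1.00 + 244 @ $2.10 + 322 @ $1.20 + 101 @ $4.25 = $1,508.05
Ending inventory: 111 @ $4.75 + 266 @ $4.25 = $1,657.75
Check: goods available $3,165.80 = COGS $1,508.05 + ending $1,657.75

Ending inventory = $1,657.75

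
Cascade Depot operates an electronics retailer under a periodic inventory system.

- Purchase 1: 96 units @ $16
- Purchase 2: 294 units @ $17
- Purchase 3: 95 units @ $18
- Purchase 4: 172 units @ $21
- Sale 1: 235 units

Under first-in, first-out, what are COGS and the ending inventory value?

COGS = $3,899; ending inventory = $7,957

Sale 1 (235) [FIFO — oldest first]: 96 @ $16 + 139 @ $17 = $3,899
Ending inventory: 155 @ $17 + 95 @ $18 + 172 @ $21 = $7,957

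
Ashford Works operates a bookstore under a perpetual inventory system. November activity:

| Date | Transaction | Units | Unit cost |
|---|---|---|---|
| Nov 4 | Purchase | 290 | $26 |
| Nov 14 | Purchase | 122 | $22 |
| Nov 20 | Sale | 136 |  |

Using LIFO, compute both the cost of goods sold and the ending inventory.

COGS = $3,048; ending inventory = $7,176

Nov 20, 136 sold [LIFO — newest first]: 122 @ $22 + 14 @ $26 = $3,048
Ending inventory: 276 @ $26 = $7,176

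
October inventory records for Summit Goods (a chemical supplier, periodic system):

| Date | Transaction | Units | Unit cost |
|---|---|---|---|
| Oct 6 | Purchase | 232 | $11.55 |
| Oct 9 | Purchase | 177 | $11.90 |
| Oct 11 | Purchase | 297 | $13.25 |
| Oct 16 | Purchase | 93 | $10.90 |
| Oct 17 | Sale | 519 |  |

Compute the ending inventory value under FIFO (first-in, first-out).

Oct 17, 519 sold [FIFO — oldest first]: 232 @ $11.55 + 177 @ $11.90 + 110 @ $13.25 = $6,243.40
Ending inventory: 187 @ $13.25 + 93 @ $10.90 = $3,491.45

Ending inventory = $3,491.45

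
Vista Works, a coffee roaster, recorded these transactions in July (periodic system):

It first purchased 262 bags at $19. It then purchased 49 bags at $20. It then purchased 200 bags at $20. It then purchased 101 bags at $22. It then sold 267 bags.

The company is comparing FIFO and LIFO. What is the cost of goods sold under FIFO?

COGS = $5,078

FIFO COGS: 262 @ $19 + 5 @ $20 = $5,078
LIFO COGS: 101 @ $22 + 166 @ $20 = $5,542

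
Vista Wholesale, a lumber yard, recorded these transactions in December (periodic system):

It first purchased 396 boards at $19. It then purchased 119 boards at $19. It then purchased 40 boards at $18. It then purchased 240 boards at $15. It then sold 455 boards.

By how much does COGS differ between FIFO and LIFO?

FIFO COGS: 396 @ $19 + 59 @ $19 = $8,645
LIFO COGS: 240 @ $15 + 40 @ $18 + 119 @ $19 + 56 @ $19 = $7,645
Difference = |$8,645 − $7,645| = $1,000

$1,000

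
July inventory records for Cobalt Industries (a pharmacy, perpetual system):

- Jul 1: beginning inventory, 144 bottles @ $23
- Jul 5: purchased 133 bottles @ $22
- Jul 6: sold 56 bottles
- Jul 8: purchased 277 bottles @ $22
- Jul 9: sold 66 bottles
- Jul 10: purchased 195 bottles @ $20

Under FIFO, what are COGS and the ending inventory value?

COGS = $2,806; ending inventory = $13,426

Jul 6, 56 sold [FIFO — oldest first]: 56 @ $23 = $1,288
Jul 9, 66 sold [FIFO — oldest first]: 66 @ $23 = $1,518
Total COGS = $1,288 + $1,518 = $2,806
Ending inventory: 22 @ $23 + 133 @ $22 + 277 @ $22 + 195 @ $20 = $13,426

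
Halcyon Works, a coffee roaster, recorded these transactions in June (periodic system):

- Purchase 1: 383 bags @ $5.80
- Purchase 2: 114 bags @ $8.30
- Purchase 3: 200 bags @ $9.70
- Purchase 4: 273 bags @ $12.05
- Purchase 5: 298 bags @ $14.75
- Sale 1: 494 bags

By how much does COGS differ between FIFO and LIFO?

$3,614.60

FIFO COGS: 383 @ $5.80 + 111 @ $8.30 = $3,142.70
LIFO COGS: 298 @ $14.75 + 196 @ $12.05 = $6,757.30
Difference = |$3,142.70 − $6,757.30| = $3,614.60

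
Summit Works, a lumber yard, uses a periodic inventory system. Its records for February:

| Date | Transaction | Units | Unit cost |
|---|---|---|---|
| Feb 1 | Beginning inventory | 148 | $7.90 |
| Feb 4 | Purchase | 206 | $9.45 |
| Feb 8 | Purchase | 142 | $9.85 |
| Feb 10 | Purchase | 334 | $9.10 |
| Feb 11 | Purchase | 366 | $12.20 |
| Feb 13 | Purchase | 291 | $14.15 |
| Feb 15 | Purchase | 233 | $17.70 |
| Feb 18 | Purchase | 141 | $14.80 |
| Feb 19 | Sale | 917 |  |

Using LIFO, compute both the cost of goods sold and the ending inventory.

Feb 19, 917 sold [LIFO — newest first]: 141 @ $14.80 + 233 @ $17.70 + 291 @ $14.15 + 252 @ $12.20 = $13,402.95
Ending inventory: 148 @ $7.90 + 206 @ $9.45 + 142 @ $9.85 + 334 @ $9.10 + 114 @ $12.20 = $8,944.80

COGS = $13,402.95; ending inventory = $8,944.80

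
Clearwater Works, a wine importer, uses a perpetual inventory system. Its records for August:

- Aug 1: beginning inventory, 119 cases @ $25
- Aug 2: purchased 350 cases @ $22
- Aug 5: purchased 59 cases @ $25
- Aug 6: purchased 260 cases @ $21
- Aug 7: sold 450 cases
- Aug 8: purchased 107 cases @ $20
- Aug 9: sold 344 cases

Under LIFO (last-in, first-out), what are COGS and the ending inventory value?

Aug 7, 450 sold [LIFO — newest first]: 260 @ $21 + 59 @ $25 + 131 @ $22 = $9,817
Aug 9, 344 sold [LIFO — newest first]: 107 @ $20 + 219 @ $22 + 18 @ $25 = $7,408
Total COGS = $9,817 + $7,408 = $17,225
Ending inventory: 101 @ $25 = $2,525

COGS = $17,225; ending inventory = $2,525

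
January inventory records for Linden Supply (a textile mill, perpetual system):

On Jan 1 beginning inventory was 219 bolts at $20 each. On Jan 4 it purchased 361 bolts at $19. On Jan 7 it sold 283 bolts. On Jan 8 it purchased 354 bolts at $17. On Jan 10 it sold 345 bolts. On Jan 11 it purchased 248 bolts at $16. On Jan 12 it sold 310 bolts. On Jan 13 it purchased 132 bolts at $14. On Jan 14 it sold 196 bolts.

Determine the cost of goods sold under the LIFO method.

COGS = $19,473

Jan 7, 283 sold [LIFO — newest first]: 283 @ $19 = $5,377
Jan 10, 345 sold [LIFO — newest first]: 345 @ $17 = $5,865
Jan 12, 310 sold [LIFO — newest first]: 248 @ $16 + 9 @ $17 + 53 @ $19 = $5,128
Jan 14, 196 sold [LIFO — newest first]: 132 @ $14 + 25 @ $19 + 39 @ $20 = $3,103
Total COGS = $5,377 + $5,865 + $5,128 + $3,103 = $19,473
Ending inventory: 180 @ $20 = $3,600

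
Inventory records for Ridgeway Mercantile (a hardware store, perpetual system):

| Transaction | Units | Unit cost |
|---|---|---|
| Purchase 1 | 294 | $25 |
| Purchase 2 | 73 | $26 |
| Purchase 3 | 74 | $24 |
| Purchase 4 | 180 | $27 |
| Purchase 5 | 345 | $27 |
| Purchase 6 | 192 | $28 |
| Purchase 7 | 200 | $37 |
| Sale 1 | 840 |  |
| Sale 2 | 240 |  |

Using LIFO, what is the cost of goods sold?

Sale 1 (840) [LIFO — newest first]: 200 @ $37 + 192 @ $28 + 345 @ $27 + 103 @ $27 = $24,872
Sale 2 (240) [LIFO — newest first]: 77 @ $27 + 74 @ $24 + 73 @ $26 + 16 @ $25 = $6,153
Total COGS = $24,872 + $6,153 = $31,025
Ending inventory: 278 @ $25 = $6,950

COGS = $31,025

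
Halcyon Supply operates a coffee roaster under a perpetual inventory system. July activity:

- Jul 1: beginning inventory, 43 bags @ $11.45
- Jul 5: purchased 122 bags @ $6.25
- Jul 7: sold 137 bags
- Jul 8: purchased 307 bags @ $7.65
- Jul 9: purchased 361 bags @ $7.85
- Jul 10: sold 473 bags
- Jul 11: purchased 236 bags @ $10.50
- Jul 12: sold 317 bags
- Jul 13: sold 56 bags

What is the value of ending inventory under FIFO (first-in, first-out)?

Jul 7, 137 sold [FIFO — oldest first]: 43 @ $11.45 + 94 @ $6.25 = $1,079.85
Jul 10, 473 sold [FIFO — oldest first]: 28 @ $6.25 + 307 @ $7.65 + 138 @ $7.85 = $3,606.85
Jul 12, 317 sold [FIFO — oldest first]: 223 @ $7.85 + 94 @ $10.50 = $2,737.55
Jul 13, 56 sold [FIFO — oldest first]: 56 @ $10.50 = $588.00
Total COGS = $1,079.85 + $3,606.85 + $2,737.55 + $588.00 = $8,012.25
Ending inventory: 86 @ $10.50 = $903.00
Check: goods available $8,915.25 = COGS $8,012.25 + ending $903.00

Ending inventory = $903.00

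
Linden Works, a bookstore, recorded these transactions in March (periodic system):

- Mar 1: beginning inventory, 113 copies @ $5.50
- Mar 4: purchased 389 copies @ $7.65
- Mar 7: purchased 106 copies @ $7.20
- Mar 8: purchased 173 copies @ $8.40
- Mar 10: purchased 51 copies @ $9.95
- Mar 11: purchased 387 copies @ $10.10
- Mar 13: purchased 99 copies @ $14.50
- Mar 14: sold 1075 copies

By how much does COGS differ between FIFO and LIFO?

FIFO COGS: 113 @ $5.50 + 389 @ $7.65 + 106 @ $7.20 + 173 @ $8.40 + 51 @ $9.95 + 243 @ $10.10 = $8,775.50
LIFO COGS: 99 @ $14.50 + 387 @ $10.10 + 51 @ $9.95 + 173 @ $8.40 + 106 @ $7.20 + 259 @ $7.65 = $10,049.40
Difference = |$8,775.50 − $10,049.40| = $1,273.90

$1,273.90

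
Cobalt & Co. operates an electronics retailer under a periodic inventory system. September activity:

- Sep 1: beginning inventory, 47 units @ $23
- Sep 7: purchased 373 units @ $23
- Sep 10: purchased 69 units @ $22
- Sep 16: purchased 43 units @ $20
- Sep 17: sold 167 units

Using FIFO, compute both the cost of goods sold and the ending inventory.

Sep 17, 167 sold [FIFO — oldest first]: 47 @ $23 + 120 @ $23 = $3,841
Ending inventory: 253 @ $23 + 69 @ $22 + 43 @ $20 = $8,197

COGS = $3,841; ending inventory = $8,197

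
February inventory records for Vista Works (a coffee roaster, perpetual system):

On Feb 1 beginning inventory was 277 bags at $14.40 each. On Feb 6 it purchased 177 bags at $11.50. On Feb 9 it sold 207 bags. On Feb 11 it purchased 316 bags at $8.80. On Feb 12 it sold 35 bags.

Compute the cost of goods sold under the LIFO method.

COGS = $2,775.50

Feb 9, 207 sold [LIFO — newest first]: 177 @ $11.50 + 30 @ $14.40 = $2,467.50
Feb 12, 35 sold [LIFO — newest first]: 35 @ $8.80 = $308.00
Total COGS = $2,467.50 + $308.00 = $2,775.50
Ending inventory: 247 @ $14.40 + 281 @ $8.80 = $6,029.60
Check: goods available $8,805.10 = COGS $2,775.50 + ending $6,029.60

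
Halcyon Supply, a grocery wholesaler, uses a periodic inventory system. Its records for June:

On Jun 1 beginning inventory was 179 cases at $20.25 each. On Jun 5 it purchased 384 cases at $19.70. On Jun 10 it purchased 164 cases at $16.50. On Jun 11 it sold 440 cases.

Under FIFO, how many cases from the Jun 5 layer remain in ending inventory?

Jun 11, 440 sold [FIFO — oldest first]: 179 @ $20.25 + 261 @ $19.70 = $8,766.45
Ending inventory: 123 @ $19.70 + 164 @ $16.50 = $5,129.10

123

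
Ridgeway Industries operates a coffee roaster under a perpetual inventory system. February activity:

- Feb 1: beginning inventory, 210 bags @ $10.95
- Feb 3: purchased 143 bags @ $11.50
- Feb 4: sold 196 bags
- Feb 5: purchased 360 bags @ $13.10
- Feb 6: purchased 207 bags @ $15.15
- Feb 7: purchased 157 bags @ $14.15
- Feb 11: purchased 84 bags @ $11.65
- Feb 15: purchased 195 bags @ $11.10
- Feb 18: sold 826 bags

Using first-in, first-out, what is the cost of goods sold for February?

COGS = $13,239.35

Feb 4, 196 sold [FIFO — oldest first]: 196 @ $10.95 = $2,146.20
Feb 18, 826 sold [FIFO — oldest first]: 14 @ $10.95 + 143 @ $11.50 + 360 @ $13.10 + 207 @ $15.15 + 102 @ $14.15 = $11,093.15
Total COGS = $2,146.20 + $11,093.15 = $13,239.35
Ending inventory: 55 @ $14.15 + 84 @ $11.65 + 195 @ $11.10 = $3,921.35
Check: goods available $17,160.70 = COGS $13,239.35 + ending $3,921.35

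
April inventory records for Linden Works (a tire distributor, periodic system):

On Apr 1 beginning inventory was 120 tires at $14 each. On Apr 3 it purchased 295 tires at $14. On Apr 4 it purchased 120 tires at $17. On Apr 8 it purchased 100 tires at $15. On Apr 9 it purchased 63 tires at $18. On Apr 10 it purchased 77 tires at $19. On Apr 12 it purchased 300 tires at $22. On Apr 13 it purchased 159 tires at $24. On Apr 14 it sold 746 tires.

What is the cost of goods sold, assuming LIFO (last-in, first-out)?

COGS = $15,312

Apr 14, 746 sold [LIFO — newest first]: 159 @ $24 + 300 @ $22 + 77 @ $19 + 63 @ $18 + 100 @ $15 + 47 @ $17 = $15,312
Ending inventory: 120 @ $14 + 295 @ $14 + 73 @ $17 = $7,051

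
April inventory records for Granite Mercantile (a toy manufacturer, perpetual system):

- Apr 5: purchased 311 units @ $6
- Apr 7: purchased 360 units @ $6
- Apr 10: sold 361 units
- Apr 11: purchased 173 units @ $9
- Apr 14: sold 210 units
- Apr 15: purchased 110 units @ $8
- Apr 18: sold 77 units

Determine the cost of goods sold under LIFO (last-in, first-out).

COGS = $4,561

Apr 10, 361 sold [LIFO — newest first]: 360 @ $6 + 1 @ $6 = $2,166
Apr 14, 210 sold [LIFO — newest first]: 173 @ $9 + 37 @ $6 = $1,779
Apr 18, 77 sold [LIFO — newest first]: 77 @ $8 = $616
Total COGS = $2,166 + $1,779 + $616 = $4,561
Ending inventory: 273 @ $6 + 33 @ $8 = $1,902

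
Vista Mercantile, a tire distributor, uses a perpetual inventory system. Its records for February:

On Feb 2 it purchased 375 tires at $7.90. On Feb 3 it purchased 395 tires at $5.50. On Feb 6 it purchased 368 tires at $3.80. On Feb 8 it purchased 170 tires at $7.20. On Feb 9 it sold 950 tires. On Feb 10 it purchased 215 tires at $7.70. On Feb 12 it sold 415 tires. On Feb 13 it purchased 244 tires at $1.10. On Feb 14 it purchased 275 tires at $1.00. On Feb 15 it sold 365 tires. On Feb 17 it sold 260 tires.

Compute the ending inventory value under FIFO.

Feb 9, 950 sold [FIFO — oldest first]: 375 @ $7.90 + 395 @ $5.50 + 180 @ $3.80 = $5,819.00
Feb 12, 415 sold [FIFO — oldest first]: 188 @ $3.80 + 170 @ $7.20 + 57 @ $7.70 = $2,377.30
Feb 15, 365 sold [FIFO — oldest first]: 158 @ $7.70 + 207 @ $1.10 = $1,444.30
Feb 17, 260 sold [FIFO — oldest first]: 37 @ $1.10 + 223 @ $1.00 = $263.70
Total COGS = $5,819.00 + $2,377.30 + $1,444.30 + $263.70 = $9,904.30
Ending inventory: 52 @ $1.00 = $52.00

Ending inventory = $52.00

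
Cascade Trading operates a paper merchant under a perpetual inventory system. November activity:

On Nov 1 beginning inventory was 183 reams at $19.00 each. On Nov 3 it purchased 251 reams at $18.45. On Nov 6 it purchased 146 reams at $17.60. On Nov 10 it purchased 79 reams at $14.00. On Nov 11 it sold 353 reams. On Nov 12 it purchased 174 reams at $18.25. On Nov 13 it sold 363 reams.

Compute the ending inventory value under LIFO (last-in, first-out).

Ending inventory = $2,223.00

Nov 11, 353 sold [LIFO — newest first]: 79 @ $14.00 + 146 @ $17.60 + 128 @ $18.45 = $6,037.20
Nov 13, 363 sold [LIFO — newest first]: 174 @ $18.25 + 123 @ $18.45 + 66 @ $19.00 = $6,698.85
Total COGS = $6,037.20 + $6,698.85 = $12,736.05
Ending inventory: 117 @ $19.00 = $2,223.00
Check: goods available $14,959.05 = COGS $12,736.05 + ending $2,223.00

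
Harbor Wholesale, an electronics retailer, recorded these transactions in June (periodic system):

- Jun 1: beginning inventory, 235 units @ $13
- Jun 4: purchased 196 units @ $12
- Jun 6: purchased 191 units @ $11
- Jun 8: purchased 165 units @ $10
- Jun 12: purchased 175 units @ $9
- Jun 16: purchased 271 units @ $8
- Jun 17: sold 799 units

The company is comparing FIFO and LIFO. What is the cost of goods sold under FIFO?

COGS = $9,266

FIFO COGS: 235 @ $13 + 196 @ $12 + 191 @ $11 + 165 @ $10 + 12 @ $9 = $9,266
LIFO COGS: 271 @ $8 + 175 @ $9 + 165 @ $10 + 188 @ $11 = $7,461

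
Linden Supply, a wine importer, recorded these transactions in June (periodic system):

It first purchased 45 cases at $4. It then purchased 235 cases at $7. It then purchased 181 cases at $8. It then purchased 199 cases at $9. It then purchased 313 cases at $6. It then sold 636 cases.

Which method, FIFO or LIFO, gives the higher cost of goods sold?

FIFO

FIFO COGS: 45 @ $4 + 235 @ $7 + 181 @ $8 + 175 @ $9 = $4,848
LIFO COGS: 313 @ $6 + 199 @ $9 + 124 @ $8 = $4,661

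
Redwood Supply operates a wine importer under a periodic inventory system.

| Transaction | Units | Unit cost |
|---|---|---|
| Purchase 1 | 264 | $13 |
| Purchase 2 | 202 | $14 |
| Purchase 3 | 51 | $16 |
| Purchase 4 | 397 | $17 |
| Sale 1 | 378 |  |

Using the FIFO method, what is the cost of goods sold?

COGS = $5,028

Sale 1 (378) [FIFO — oldest first]: 264 @ $13 + 114 @ $14 = $5,028
Ending inventory: 88 @ $14 + 51 @ $16 + 397 @ $17 = $8,797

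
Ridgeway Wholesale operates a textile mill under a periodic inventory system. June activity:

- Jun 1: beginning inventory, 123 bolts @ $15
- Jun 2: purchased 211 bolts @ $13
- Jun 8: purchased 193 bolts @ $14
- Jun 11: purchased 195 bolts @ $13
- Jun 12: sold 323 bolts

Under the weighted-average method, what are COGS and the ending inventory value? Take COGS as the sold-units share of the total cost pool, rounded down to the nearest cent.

COGS = $4,395.39; ending inventory = $5,429.61

Jun 12, sell 323: 323/722 × $9,825.00 → $4,395.39
Ending inventory (cost pool remaining) = $5,429.61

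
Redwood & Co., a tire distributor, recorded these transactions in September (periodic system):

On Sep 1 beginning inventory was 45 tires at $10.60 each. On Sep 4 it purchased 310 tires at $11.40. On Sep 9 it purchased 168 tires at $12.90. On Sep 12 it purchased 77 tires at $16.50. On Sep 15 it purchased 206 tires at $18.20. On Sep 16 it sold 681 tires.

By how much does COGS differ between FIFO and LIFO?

$886.00

FIFO COGS: 45 @ $10.60 + 310 @ $11.40 + 168 @ $12.90 + 77 @ $16.50 + 81 @ $18.20 = $8,922.90
LIFO COGS: 206 @ $18.20 + 77 @ $16.50 + 168 @ $12.90 + 230 @ $11.40 = $9,808.90
Difference = |$8,922.90 − $9,808.90| = $886.00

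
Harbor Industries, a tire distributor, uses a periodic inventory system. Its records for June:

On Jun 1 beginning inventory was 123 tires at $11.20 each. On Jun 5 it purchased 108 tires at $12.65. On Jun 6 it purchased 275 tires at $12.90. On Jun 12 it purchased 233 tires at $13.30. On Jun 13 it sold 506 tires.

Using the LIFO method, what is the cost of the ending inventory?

Ending inventory = $2,769.60

Jun 13, 506 sold [LIFO — newest first]: 233 @ $13.30 + 273 @ $12.90 = $6,620.60
Ending inventory: 123 @ $11.20 + 108 @ $12.65 + 2 @ $12.90 = $2,769.60
Check: goods available $9,390.20 = COGS $6,620.60 + ending $2,769.60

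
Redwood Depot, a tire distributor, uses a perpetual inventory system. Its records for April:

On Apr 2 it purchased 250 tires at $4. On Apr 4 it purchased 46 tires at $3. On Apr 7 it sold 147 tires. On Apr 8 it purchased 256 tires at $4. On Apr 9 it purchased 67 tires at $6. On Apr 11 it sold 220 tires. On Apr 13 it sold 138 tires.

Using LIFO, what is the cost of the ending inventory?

Apr 7, 147 sold [LIFO — newest first]: 46 @ $3 + 101 @ $4 = $542
Apr 11, 220 sold [LIFO — newest first]: 67 @ $6 + 153 @ $4 = $1,014
Apr 13, 138 sold [LIFO — newest first]: 103 @ $4 + 35 @ $4 = $552
Total COGS = $542 + $1,014 + $552 = $2,108
Ending inventory: 114 @ $4 = $456
Check: goods available $2,564 = COGS $2,108 + ending $456

Ending inventory = $456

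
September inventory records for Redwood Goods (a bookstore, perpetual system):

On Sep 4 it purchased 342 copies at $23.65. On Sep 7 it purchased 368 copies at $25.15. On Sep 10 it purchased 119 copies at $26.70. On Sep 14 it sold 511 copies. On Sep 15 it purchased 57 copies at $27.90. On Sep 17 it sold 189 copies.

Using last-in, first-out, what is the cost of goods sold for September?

COGS = $17,712.20

Sep 14, 511 sold [LIFO — newest first]: 119 @ $26.70 + 368 @ $25.15 + 24 @ $23.65 = $13,000.10
Sep 17, 189 sold [LIFO — newest first]: 57 @ $27.90 + 132 @ $23.65 = $4,712.10
Total COGS = $13,000.10 + $4,712.10 = $17,712.20
Ending inventory: 186 @ $23.65 = $4,398.90
Check: goods available $22,111.10 = COGS $17,712.20 + ending $4,398.90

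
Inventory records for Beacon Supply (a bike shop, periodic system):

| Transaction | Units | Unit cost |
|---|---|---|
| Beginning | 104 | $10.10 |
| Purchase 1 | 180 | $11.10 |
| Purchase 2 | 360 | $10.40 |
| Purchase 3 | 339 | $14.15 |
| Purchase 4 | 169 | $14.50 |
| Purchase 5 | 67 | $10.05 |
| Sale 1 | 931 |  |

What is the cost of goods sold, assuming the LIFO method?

COGS = $11,623.10

Sale 1 (931) [LIFO — newest first]: 67 @ $10.05 + 169 @ $14.50 + 339 @ $14.15 + 356 @ $10.40 = $11,623.10
Ending inventory: 104 @ $10.10 + 180 @ $11.10 + 4 @ $10.40 = $3,090.00
Check: goods available $14,713.10 = COGS $11,623.10 + ending $3,090.00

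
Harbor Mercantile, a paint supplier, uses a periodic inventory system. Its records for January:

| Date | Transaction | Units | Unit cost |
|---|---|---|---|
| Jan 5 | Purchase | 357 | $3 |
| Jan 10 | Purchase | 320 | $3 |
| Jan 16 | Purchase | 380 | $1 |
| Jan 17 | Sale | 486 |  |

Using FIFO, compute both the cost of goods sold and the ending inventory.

COGS = $1,458; ending inventory = $953

Jan 17, 486 sold [FIFO — oldest first]: 357 @ $3 + 129 @ $3 = $1,458
Ending inventory: 191 @ $3 + 380 @ $1 = $953
Check: goods available $2,411 = COGS $1,458 + ending $953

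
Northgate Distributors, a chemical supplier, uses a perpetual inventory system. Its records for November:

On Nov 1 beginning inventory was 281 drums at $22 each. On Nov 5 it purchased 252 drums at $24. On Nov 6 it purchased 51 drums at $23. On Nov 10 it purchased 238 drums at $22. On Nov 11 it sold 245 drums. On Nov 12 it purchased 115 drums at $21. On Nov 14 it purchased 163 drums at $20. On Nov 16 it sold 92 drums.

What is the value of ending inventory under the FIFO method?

Ending inventory = $16,788

Nov 11, 245 sold [FIFO — oldest first]: 245 @ $22 = $5,390
Nov 16, 92 sold [FIFO — oldest first]: 36 @ $22 + 56 @ $24 = $2,136
Total COGS = $5,390 + $2,136 = $7,526
Ending inventory: 196 @ $24 + 51 @ $23 + 238 @ $22 + 115 @ $21 + 163 @ $20 = $16,788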